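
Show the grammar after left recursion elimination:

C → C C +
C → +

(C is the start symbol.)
C is directly left-recursive. The standard transformation for
  A → A α₁ | ... | A α_m | β₁ | ... | β_n
is
  A  → β₁ A' | ... | β_n A'
  A' → α₁ A' | ... | α_m A' | ε

C → + becomes C → + C'
C → C C + becomes C' → C + C'
Add C' → ε

Resulting grammar:
C → + C'
C' → C + C'
C' → ε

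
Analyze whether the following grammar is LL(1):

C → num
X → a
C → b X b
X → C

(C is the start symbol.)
A grammar is LL(1) if for each non-terminal N with multiple productions, the predict sets of those productions are pairwise disjoint, where PREDICT(N → α) = (FIRST(α) \ {ε}) ∪ (FOLLOW(N) if α ⇒* ε).

Relevant sets:
  FIRST(C) = { 'b', 'num' }

For C:
  PREDICT(C → num) = { 'num' }
  PREDICT(C → b X b) = { 'b' }
For X:
  PREDICT(X → a) = { 'a' }
  PREDICT(X → C) = { 'b', 'num' }

All predict sets are disjoint. The grammar IS LL(1).

Answer: Yes, the grammar is LL(1).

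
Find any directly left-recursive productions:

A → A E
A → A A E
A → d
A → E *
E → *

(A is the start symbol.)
Yes, A is left-recursive

Direct left recursion occurs when N → N α for some non-terminal N (the right-hand side begins with the left-hand side itself).

A → A E: LEFT RECURSIVE (starts with A)
A → A A E: LEFT RECURSIVE (starts with A)
A → d: starts with d
A → E *: starts with E
E → *: starts with '*'

The grammar has direct left recursion on: A.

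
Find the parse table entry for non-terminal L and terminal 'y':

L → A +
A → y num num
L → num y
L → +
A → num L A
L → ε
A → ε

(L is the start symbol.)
L → A +, L → ε

To find M[L, 'y'], we find productions for L where 'y' is in the predict set (PREDICT(N → α) = (FIRST(α) \ {ε}) ∪ (FOLLOW(N) if α ⇒* ε)).

Relevant sets:
  FIRST(A) = { 'num', 'y', ε }
  FOLLOW(L) = { $, '+', 'num', 'y' }

L → A +: PREDICT = { '+', 'num', 'y' }
  'y' is in predict set, so this production goes in M[L, 'y']
L → num y: PREDICT = { 'num' }
L → +: PREDICT = { '+' }
L → ε: PREDICT = { $, '+', 'num', 'y' }
  'y' is in predict set, so this production goes in M[L, 'y']

M[L, 'y'] = L → A +, L → ε  (a multiply-defined cell — the grammar is not LL(1))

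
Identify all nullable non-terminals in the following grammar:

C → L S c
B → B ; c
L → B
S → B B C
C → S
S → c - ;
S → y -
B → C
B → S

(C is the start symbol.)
A non-terminal is nullable if it can derive ε (the empty string): either it has an ε-production, or it has a production whose right-hand side consists entirely of nullable non-terminals.

There are no ε-productions, so no non-terminal can derive ε.
No non-terminals are nullable.

Answer: None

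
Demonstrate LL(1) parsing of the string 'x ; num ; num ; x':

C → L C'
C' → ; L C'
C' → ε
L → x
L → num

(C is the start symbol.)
LL(1) parsing maintains a stack (initially the start symbol over $) and the input. At each step: if the stack top is a terminal, match it against the current input token; if it is a non-terminal N, replace it with the RHS of M[N, lookahead] (the unique production whose predict set contains the lookahead).

Stack is shown with the top on the left.

Stack     Input                Action
-------------------------------------
C $       x ; num ; num ; x $  output C → L C'
L C' $    x ; num ; num ; x $  output L → x
x C' $    x ; num ; num ; x $  match 'x'
C' $      ; num ; num ; x $    output C' → ; L C'
; L C' $  ; num ; num ; x $    match ';'
L C' $    num ; num ; x $      output L → num
num C' $  num ; num ; x $      match 'num'
C' $      ; num ; x $          output C' → ; L C'
; L C' $  ; num ; x $          match ';'
L C' $    num ; x $            output L → num
num C' $  num ; x $            match 'num'
C' $      ; x $                output C' → ; L C'
; L C' $  ; x $                match ';'
L C' $    x $                  output L → x
x C' $    x $                  match 'x'
C' $      $                    output C' → ε
$         $                    accept

The string is accepted.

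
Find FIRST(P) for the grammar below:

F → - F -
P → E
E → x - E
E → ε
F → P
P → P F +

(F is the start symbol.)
{ '+', '-', 'x', ε }

To compute FIRST(P), examine every production with P on the left-hand side, reading each right-hand side left to right until a non-nullable symbol is reached.

FIRST sets of the other non-terminals involved (by the same procedure, iterated to a fixed point):
  FIRST(E) = { 'x', ε }
  FIRST(F) = { '+', '-', 'x', ε }

From P → E:
  - E is a non-terminal: add FIRST(E) \ {ε} = { 'x' }
    E is nullable and nothing follows, so the whole right-hand side can vanish: ε ∈ FIRST(P)
From P → P F +:
  - P is the symbol being defined: contributes nothing new
    P is nullable, so continue to the next symbol
  - F is a non-terminal: add FIRST(F) \ {ε} = { '+', '-', 'x' }
    F is nullable, so continue to the next symbol
  - '+' is a terminal: add '+' and stop

Collecting: FIRST(P) = { '+', '-', 'x', ε }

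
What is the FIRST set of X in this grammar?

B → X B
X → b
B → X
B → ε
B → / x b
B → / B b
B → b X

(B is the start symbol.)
To compute FIRST(X), examine every production with X on the left-hand side, reading each right-hand side left to right until a non-nullable symbol is reached.

From X → b:
  - b is a terminal: add 'b' and stop

Collecting: FIRST(X) = { 'b' }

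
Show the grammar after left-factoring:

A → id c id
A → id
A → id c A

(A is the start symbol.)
A → id A'
A' → c A''
A'' → id
A'' → A
A' → ε

Left-factoring transforms A → αβ₁ | αβ₂ into A → αA' and A' → β₁ | β₂
(α is the longest common prefix among the alternatives). Repeat until
no nonterminal has two alternatives with a common prefix.

Round 1: A has alternatives sharing prefix 'id'. Introduce A': A → id A'
  Add: A' → c id
  Add: A' → ε
  Add: A' → c A

Round 2: A' has alternatives sharing prefix 'c'. Introduce A'': A' → c A''
  Add: A'' → id
  Add: A'' → A

No remaining common prefixes — done.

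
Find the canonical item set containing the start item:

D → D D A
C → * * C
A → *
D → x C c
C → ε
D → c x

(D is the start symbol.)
First, augment the grammar with D' → D
I₀ = CLOSURE({ [D' → . D] }):
  [D' → . D] has the dot before D: add [D → . D D A], [D → . x C c], [D → . c x]
No further items can be added.

I₀ = { [D → . D D A], [D → . c x], [D → . x C c], [D' → . D] }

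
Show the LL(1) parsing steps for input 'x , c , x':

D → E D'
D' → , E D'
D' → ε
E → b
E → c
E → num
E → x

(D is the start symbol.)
Stack is shown with the top on the left.

Stack     Input        Action
-----------------------------
D $       x , c , x $  output D → E D'
E D' $    x , c , x $  output E → x
x D' $    x , c , x $  match 'x'
D' $      , c , x $    output D' → , E D'
, E D' $  , c , x $    match ','
E D' $    c , x $      output E → c
c D' $    c , x $      match 'c'
D' $      , x $        output D' → , E D'
, E D' $  , x $        match ','
E D' $    x $          output E → x
x D' $    x $          match 'x'
D' $      $            output D' → ε
$         $            accept

The string is accepted.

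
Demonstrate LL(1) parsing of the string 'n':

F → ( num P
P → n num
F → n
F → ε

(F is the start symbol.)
LL(1) parsing maintains a stack (initially the start symbol over $) and the input. At each step: if the stack top is a terminal, match it against the current input token; if it is a non-terminal N, replace it with the RHS of M[N, lookahead] (the unique production whose predict set contains the lookahead).

Stack is shown with the top on the left.

Stack  Input  Action
--------------------
F $    n $    output F → n
n $    n $    match 'n'
$      $      accept

The string is accepted.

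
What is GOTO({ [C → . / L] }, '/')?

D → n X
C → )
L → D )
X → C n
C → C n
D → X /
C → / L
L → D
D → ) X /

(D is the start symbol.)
GOTO(I, '/') = CLOSURE({ [A → αX.β] : [A → α.Xβ] ∈ I, X = '/' })

Items with dot before '/', with the dot advanced:
  [C → . / L] → [C → / . L]
Closure of the advanced items:
  [C → / . L] has the dot before L: add [L → . D )], [L → . D]
  [L → . D )] has the dot before D: add [D → . n X], [D → . X /], [D → . ) X /]
  [D → . X /] has the dot before X: add [X → . C n]
  [X → . C n] has the dot before C: add [C → . )], [C → . C n], [C → . / L]

GOTO = { [C → . )], [C → . / L], [C → . C n], [C → / . L], [D → . ) X /], [D → . X /], [D → . n X], [L → . D )], [L → . D], [X → . C n] }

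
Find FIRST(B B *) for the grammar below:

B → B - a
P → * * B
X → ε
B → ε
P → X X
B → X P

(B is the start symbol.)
{ '*', '-' }

FIRST sets of the non-terminals involved (from the grammar, by fixed-point iteration):
  FIRST(B) = { '*', '-', ε }

To compute FIRST(B B *), process the symbols left to right:
Symbol B is a non-terminal. Add FIRST(B) \ {ε} = { '*', '-' }
B is nullable (ε ∈ FIRST(B)), continue to the next symbol.
Symbol B is a non-terminal. Add FIRST(B) \ {ε} = { '*', '-' }
B is nullable (ε ∈ FIRST(B)), continue to the next symbol.
Symbol * is a terminal. Add '*' and stop.
FIRST(B B *) = { '*', '-' }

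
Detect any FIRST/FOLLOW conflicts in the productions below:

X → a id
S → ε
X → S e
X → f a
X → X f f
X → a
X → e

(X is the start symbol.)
Nullable non-terminals: S.
S has a nullable alternative but only one production, so nothing to check.

X has no nullable alternative, so no FIRST/FOLLOW check is needed there.

No FIRST/FOLLOW conflicts found.

Answer: No FIRST/FOLLOW conflicts.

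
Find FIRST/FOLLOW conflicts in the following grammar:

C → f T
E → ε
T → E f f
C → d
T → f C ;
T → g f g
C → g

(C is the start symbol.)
No FIRST/FOLLOW conflicts.

A FIRST/FOLLOW conflict occurs when a non-terminal N has a nullable alternative N → β (β ⇒* ε) and another alternative N → α with FIRST(α) ∩ FOLLOW(N) ≠ ∅: on such a lookahead the parser cannot decide between expanding α and letting N vanish via β.

Nullable non-terminals: E.
E has a nullable alternative but only one production, so nothing to check.

C, T have no nullable alternative, so no FIRST/FOLLOW check is needed there.

No FIRST/FOLLOW conflicts found.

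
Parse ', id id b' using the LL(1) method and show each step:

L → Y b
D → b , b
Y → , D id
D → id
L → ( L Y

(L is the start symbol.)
LL(1) parsing maintains a stack (initially the start symbol over $) and the input. At each step: if the stack top is a terminal, match it against the current input token; if it is a non-terminal N, replace it with the RHS of M[N, lookahead] (the unique production whose predict set contains the lookahead).

Stack is shown with the top on the left.

Stack       Input        Action
-------------------------------
L $         , id id b $  output L → Y b
Y b $       , id id b $  output Y → , D id
, D id b $  , id id b $  match ','
D id b $    id id b $    output D → id
id id b $   id id b $    match 'id'
id b $      id b $       match 'id'
b $         b $          match 'b'
$           $            accept

The string is accepted.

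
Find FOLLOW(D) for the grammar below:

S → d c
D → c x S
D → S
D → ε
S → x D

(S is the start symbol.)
In S → x D: D is at the end, add FOLLOW(S)

The FOLLOW sets referred to above (computed the same way, to a fixed point):
  FOLLOW(S) = { $ }

Taking the union: FOLLOW(D) = { $ }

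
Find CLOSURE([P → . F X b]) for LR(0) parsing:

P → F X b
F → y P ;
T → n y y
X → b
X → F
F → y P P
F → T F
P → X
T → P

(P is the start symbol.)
Start with: [P → . F X b]
  [P → . F X b] has the dot before F: add [F → . y P ;], [F → . y P P], [F → . T F]
  [F → . T F] has the dot before T: add [T → . n y y], [T → . P]
  [T → . P] has the dot before P: add [P → . X]
  [P → . X] has the dot before X: add [X → . b], [X → . F]
No further items can be added.

CLOSURE = { [F → . T F], [F → . y P ;], [F → . y P P], [P → . F X b], [P → . X], [T → . P], [T → . n y y], [X → . F], [X → . b] }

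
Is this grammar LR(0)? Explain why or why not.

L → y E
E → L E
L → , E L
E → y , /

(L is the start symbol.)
A grammar is LR(0) if no state in the canonical LR(0) collection has:
  - both a shift item (dot before a terminal) and a complete item (shift-reduce conflict), or
  - two or more complete items (reduce-reduce conflict; the accept item [L' → L .] counts as a complete item here).

Augment with L' → L and build the canonical LR(0) collection (I0 = CLOSURE({[L' → . L]}), then GOTO on every symbol after a dot until no new states appear). It has 12 states:
  I0: { [L → . , E L], [L → . y E], [L' → . L] }  — shift
  I1: { [E → . L E], [E → . y , /], [L → , . E L], [L → . , E L], [L → . y E] }  — shift
  I2: { [L' → L .] }  — accept
  I3: { [E → . L E], [E → . y , /], [L → . , E L], [L → . y E], [L → y . E] }  — shift
  I4: { [L → y E .] }  — reduce
  I5: { [E → . L E], [E → . y , /], [E → L . E], [L → . , E L], [L → . y E] }  — shift
  I6: { [E → . L E], [E → . y , /], [E → y . , /], [L → . , E L], [L → . y E], [L → y . E] }  — shift
  I7: { [E → . L E], [E → . y , /], [E → y , . /], [L → , . E L], [L → . , E L], [L → . y E] }  — shift
  I8: { [E → y , / .] }  — reduce
  I9: { [L → , E . L], [L → . , E L], [L → . y E] }  — shift
  I10: { [L → , E L .] }  — reduce
  I11: { [E → L E .] }  — reduce

Every state is either a pure shift/goto state or contains exactly one complete item and nothing to shift — no conflicts. The grammar is LR(0).

Answer: Yes, the grammar is LR(0)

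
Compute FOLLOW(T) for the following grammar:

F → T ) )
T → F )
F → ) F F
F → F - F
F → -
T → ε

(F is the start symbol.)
{ ')' }

To compute FOLLOW(T), find every occurrence of T on a right-hand side N → α T β: add FIRST(β) \ {ε}, and if β is empty or nullable also add FOLLOW(N). Iterate to a fixed point.

In F → T ) ): T is followed by ')' ')', add FIRST(')' ')') \ {ε} = { ')' }

Taking the union: FOLLOW(T) = { ')' }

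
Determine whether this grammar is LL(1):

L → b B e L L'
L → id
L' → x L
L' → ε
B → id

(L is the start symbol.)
A grammar is LL(1) if for each non-terminal N with multiple productions, the predict sets of those productions are pairwise disjoint, where PREDICT(N → α) = (FIRST(α) \ {ε}) ∪ (FOLLOW(N) if α ⇒* ε).

Relevant sets:
  FOLLOW(L') = { $, 'x' }

For L:
  PREDICT(L → b B e L L') = { 'b' }
  PREDICT(L → id) = { 'id' }
For L':
  PREDICT(L' → x L) = { 'x' }
  PREDICT(L' → ε) = { $, 'x' }
B has a single production, so nothing to check there.

Conflict found: Predict set conflict for L': { 'x' }
The grammar is NOT LL(1).

Answer: No. Predict set conflict for L': { 'x' }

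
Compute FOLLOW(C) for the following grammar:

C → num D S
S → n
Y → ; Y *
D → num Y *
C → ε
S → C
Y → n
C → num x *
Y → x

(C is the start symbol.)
{ $ }

C is the start symbol, so $ ∈ FOLLOW(C).
In S → C: C is at the end, add FOLLOW(S)

The FOLLOW sets referred to above (computed the same way, to a fixed point):
  FOLLOW(S) = { $ }

Taking the union: FOLLOW(C) = { $ }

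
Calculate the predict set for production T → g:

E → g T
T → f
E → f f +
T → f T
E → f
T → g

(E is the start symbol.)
{ 'g' }

PREDICT(T → g) = (FIRST(RHS) \ {ε}) ∪ (FOLLOW(T) if ε ∈ FIRST(RHS), i.e. RHS ⇒* ε)
FIRST(g) = { 'g' }
ε ∉ FIRST(g), so FOLLOW(T) is not added.
PREDICT(T → g) = { 'g' }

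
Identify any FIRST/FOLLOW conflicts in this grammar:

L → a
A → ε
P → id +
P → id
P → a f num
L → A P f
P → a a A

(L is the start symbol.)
A FIRST/FOLLOW conflict occurs when a non-terminal N has a nullable alternative N → β (β ⇒* ε) and another alternative N → α with FIRST(α) ∩ FOLLOW(N) ≠ ∅: on such a lookahead the parser cannot decide between expanding α and letting N vanish via β.

Nullable non-terminals: A.
A has a nullable alternative but only one production, so nothing to check.

L, P have no nullable alternative, so no FIRST/FOLLOW check is needed there.

No FIRST/FOLLOW conflicts found.

Answer: No FIRST/FOLLOW conflicts.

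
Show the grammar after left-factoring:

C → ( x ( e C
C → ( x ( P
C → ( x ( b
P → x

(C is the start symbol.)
Left-factoring transforms A → αβ₁ | αβ₂ into A → αA' and A' → β₁ | β₂
(α is the longest common prefix among the alternatives). Repeat until
no nonterminal has two alternatives with a common prefix.

Round 1: C has alternatives sharing prefix '( x ('. Introduce C': C → ( x ( C'
  Add: C' → e C
  Add: C' → P
  Add: C' → b

No remaining common prefixes — done.

Resulting grammar:
C → ( x ( C'
C' → e C
C' → P
C' → b
P → x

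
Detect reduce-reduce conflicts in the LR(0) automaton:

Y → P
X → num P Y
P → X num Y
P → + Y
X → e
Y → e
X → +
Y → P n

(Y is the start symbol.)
Yes — I5: [X → e .] vs [Y → e .]

A reduce-reduce conflict occurs when an LR(0) state has two complete items [A → α .] and [B → β .] — both call for a reduction, and with no lookahead the parser cannot choose between them.

Augment with Y' → Y and build the canonical LR(0) collection (I0 = CLOSURE({[Y' → . Y]}), then GOTO on every symbol after a dot until no new states appear). It has 14 states:
  I0: { [P → . + Y], [P → . X num Y], [X → . +], [X → . e], [X → . num P Y], [Y → . P n], [Y → . P], [Y → . e], [Y' → . Y] }  — shift
  I1: { [P → + . Y], [P → . + Y], [P → . X num Y], [X → + .], [X → . +], [X → . e], [X → . num P Y], [Y → . P n], [Y → . P], [Y → . e] }  — shift, reduce
  I2: { [Y → P . n], [Y → P .] }  — shift, reduce
  I3: { [P → X . num Y] }  — shift
  I4: { [Y' → Y .] }  — accept
  I5: { [X → e .], [Y → e .] }  — 2 reduces
  I6: { [P → . + Y], [P → . X num Y], [X → . +], [X → . e], [X → . num P Y], [X → num . P Y] }  — shift
  I7: { [P → . + Y], [P → . X num Y], [X → . +], [X → . e], [X → . num P Y], [X → num P . Y], [Y → . P n], [Y → . P], [Y → . e] }  — shift
  I8: { [X → e .] }  — reduce
  I9: { [X → num P Y .] }  — reduce
  I10: { [P → . + Y], [P → . X num Y], [P → X num . Y], [X → . +], [X → . e], [X → . num P Y], [Y → . P n], [Y → . P], [Y → . e] }  — shift
  I11: { [P → X num Y .] }  — reduce
  I12: { [Y → P n .] }  — reduce
  I13: { [P → + Y .] }  — reduce

I5 contains complete items [X → e .], [Y → e .] — reduce-reduce conflict.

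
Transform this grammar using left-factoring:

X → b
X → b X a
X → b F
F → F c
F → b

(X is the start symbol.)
X → b X'
X' → ε
X' → X a
X' → F
F → F c
F → b

Left-factoring transforms A → αβ₁ | αβ₂ into A → αA' and A' → β₁ | β₂
(α is the longest common prefix among the alternatives). Repeat until
no nonterminal has two alternatives with a common prefix.

Round 1: X has alternatives sharing prefix 'b'. Introduce X': X → b X'
  Add: X' → ε
  Add: X' → X a
  Add: X' → F

No remaining common prefixes — done.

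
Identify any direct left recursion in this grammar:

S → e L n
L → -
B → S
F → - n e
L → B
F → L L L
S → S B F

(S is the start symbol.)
Direct left recursion occurs when N → N α for some non-terminal N (the right-hand side begins with the left-hand side itself).

S → e L n: starts with e
L → -: starts with '-'
B → S: starts with S
F → - n e: starts with '-'
L → B: starts with B
F → L L L: starts with L
S → S B F: LEFT RECURSIVE (starts with S)

The grammar has direct left recursion on: S.

Answer: Yes, S is left-recursive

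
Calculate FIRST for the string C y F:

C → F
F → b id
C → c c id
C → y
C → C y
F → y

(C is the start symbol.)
{ 'b', 'c', 'y' }

FIRST sets of the non-terminals involved (from the grammar, by fixed-point iteration):
  FIRST(C) = { 'b', 'c', 'y' }

To compute FIRST(C y F), process the symbols left to right:
Symbol C is a non-terminal. Add FIRST(C) \ {ε} = { 'b', 'c', 'y' }
C is not nullable (ε ∉ FIRST(C)), so stop here.
FIRST(C y F) = { 'b', 'c', 'y' }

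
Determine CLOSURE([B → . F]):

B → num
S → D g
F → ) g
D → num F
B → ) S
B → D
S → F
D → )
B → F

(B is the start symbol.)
Start with: [B → . F]
  [B → . F] has the dot before F: add [F → . ) g]
No further items can be added.

CLOSURE = { [B → . F], [F → . ) g] }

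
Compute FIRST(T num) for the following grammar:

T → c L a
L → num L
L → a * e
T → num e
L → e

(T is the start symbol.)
FIRST sets of the non-terminals involved (from the grammar, by fixed-point iteration):
  FIRST(T) = { 'c', 'num' }

To compute FIRST(T num), process the symbols left to right:
Symbol T is a non-terminal. Add FIRST(T) \ {ε} = { 'c', 'num' }
T is not nullable (ε ∉ FIRST(T)), so stop here.
FIRST(T num) = { 'c', 'num' }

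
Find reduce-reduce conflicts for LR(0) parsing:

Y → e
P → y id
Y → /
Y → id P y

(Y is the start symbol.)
No reduce-reduce conflicts

A reduce-reduce conflict occurs when an LR(0) state has two complete items [A → α .] and [B → β .] — both call for a reduction, and with no lookahead the parser cannot choose between them.

Augment with Y' → Y and build the canonical LR(0) collection (I0 = CLOSURE({[Y' → . Y]}), then GOTO on every symbol after a dot until no new states appear). It has 9 states:
  I0: { [Y → . /], [Y → . e], [Y → . id P y], [Y' → . Y] }  — shift
  I1: { [Y → / .] }  — reduce
  I2: { [Y' → Y .] }  — accept
  I3: { [Y → e .] }  — reduce
  I4: { [P → . y id], [Y → id . P y] }  — shift
  I5: { [Y → id P . y] }  — shift
  I6: { [P → y . id] }  — shift
  I7: { [P → y id .] }  — reduce
  I8: { [Y → id P y .] }  — reduce

No state contains more than one complete item.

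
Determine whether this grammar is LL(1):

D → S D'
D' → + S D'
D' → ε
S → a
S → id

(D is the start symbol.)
Relevant sets:
  FOLLOW(D') = { $ }

For D':
  PREDICT(D' → '+' S D') = { '+' }
  PREDICT(D' → ε) = { $ }
For S:
  PREDICT(S → a) = { 'a' }
  PREDICT(S → id) = { 'id' }
D has a single production, so nothing to check there.

All predict sets are disjoint. The grammar IS LL(1).

Answer: Yes, the grammar is LL(1).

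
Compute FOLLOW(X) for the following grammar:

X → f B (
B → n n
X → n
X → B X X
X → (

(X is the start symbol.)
{ $, '(', 'f', 'n' }

To compute FOLLOW(X), find every occurrence of X on a right-hand side N → α X β: add FIRST(β) \ {ε}, and if β is empty or nullable also add FOLLOW(N). Iterate to a fixed point.

X is the start symbol, so $ ∈ FOLLOW(X).
In X → B X X: X is followed by X, add FIRST(X) \ {ε} = { '(', 'f', 'n' }
In X → B X X: X is at the end; this adds FOLLOW(X) to itself — nothing new

Taking the union: FOLLOW(X) = { $, '(', 'f', 'n' }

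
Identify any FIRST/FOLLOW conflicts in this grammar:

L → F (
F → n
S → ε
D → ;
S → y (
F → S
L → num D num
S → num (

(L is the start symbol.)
A FIRST/FOLLOW conflict occurs when a non-terminal N has a nullable alternative N → β (β ⇒* ε) and another alternative N → α with FIRST(α) ∩ FOLLOW(N) ≠ ∅: on such a lookahead the parser cannot decide between expanding α and letting N vanish via β.

Nullable non-terminals: F, S.
FIRST sets used below: FIRST(S) = { 'num', 'y', ε }

F: nullable alternative(s) F → S; FOLLOW(F) = { '(' }
  F → n: FIRST \ {ε} = { 'n' } — disjoint from FOLLOW(F)
  F → S: FIRST \ {ε} = { 'num', 'y' } — this is the only nullable alternative, skip

S: nullable alternative(s) S → ε; FOLLOW(S) = { '(' }
  S → ε: FIRST \ {ε} = { } — this is the only nullable alternative, skip
  S → y (: FIRST \ {ε} = { 'y' } — disjoint from FOLLOW(S)
  S → num (: FIRST \ {ε} = { 'num' } — disjoint from FOLLOW(S)

D, L have no nullable alternative, so no FIRST/FOLLOW check is needed there.

No FIRST/FOLLOW conflicts found.

Answer: No FIRST/FOLLOW conflicts.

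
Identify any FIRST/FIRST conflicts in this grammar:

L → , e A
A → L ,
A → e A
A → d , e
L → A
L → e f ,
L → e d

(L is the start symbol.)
FIRST sets of the non-terminals at (or reachable through a nullable prefix from) the front of some alternative:
  FIRST(A) = { ',', 'd', 'e' }
  FIRST(L) = { ',', 'd', 'e' }

Productions for L:
  L → , e A: FIRST = { ',' }
  L → A: FIRST = { ',', 'd', 'e' }
  L → e f ,: FIRST = { 'e' }
  L → e d: FIRST = { 'e' }
Productions for A:
  A → L ,: FIRST = { ',', 'd', 'e' }
  A → e A: FIRST = { 'e' }
  A → d , e: FIRST = { 'd' }

Conflict for L: L → , e A and L → A
  Overlap: { ',' }
Conflict for L: L → A and L → e f ,
  Overlap: { 'e' }
Conflict for L: L → A and L → e d
  Overlap: { 'e' }
Conflict for L: L → e f , and L → e d
  Overlap: { 'e' }
Conflict for A: A → L , and A → e A
  Overlap: { 'e' }
Conflict for A: A → L , and A → d , e
  Overlap: { 'd' }

Answer: Yes. L → ',' e A / L → A on { ',' }; L → A / L → e f ',' on { 'e' }; L → A / L → e d on { 'e' }; L → e f ',' / L → e d on { 'e' }; A → L ',' / A → e A on { 'e' }; A → L ',' / A → d ',' e on { 'd' }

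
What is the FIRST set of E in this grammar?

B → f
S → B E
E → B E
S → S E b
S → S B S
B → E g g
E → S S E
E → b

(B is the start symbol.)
To compute FIRST(E), examine every production with E on the left-hand side, reading each right-hand side left to right until a non-nullable symbol is reached.

FIRST sets of the other non-terminals involved (by the same procedure, iterated to a fixed point):
  FIRST(B) = { 'b', 'f' }
  FIRST(S) = { 'b', 'f' }

From E → B E:
  - B is a non-terminal: add FIRST(B) \ {ε} = { 'b', 'f' }
    B is not nullable, so stop
From E → S S E:
  - S is a non-terminal: add FIRST(S) \ {ε} = { 'b', 'f' }
    S is not nullable, so stop
From E → b:
  - b is a terminal: add 'b' and stop

Collecting: FIRST(E) = { 'b', 'f' }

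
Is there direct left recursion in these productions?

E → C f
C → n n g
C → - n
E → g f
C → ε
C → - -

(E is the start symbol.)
E → C f: starts with C
C → n n g: starts with n
C → - n: starts with '-'
E → g f: starts with g
C → ε: starts with ε
C → - -: starts with '-'

No direct left recursion found.

Answer: No direct left recursion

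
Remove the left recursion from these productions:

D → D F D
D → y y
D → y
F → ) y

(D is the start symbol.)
D → y y D'
D → y D'
D' → F D D'
D' → ε
F → ) y

D is directly left-recursive. The standard transformation for
  A → A α₁ | ... | A α_m | β₁ | ... | β_n
is
  A  → β₁ A' | ... | β_n A'
  A' → α₁ A' | ... | α_m A' | ε

D → y y becomes D → y y D'
D → y becomes D → y D'
D → D F D becomes D' → F D D'
Add D' → ε

Productions for other non-terminals are unchanged:
  F → ) y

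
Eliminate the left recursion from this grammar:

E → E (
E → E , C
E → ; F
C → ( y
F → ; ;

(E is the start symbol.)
E → ; F E'
E' → ( E'
E' → , C E'
E' → ε
C → ( y
F → ; ;

E is directly left-recursive. The standard transformation for
  A → A α₁ | ... | A α_m | β₁ | ... | β_n
is
  A  → β₁ A' | ... | β_n A'
  A' → α₁ A' | ... | α_m A' | ε

E → ; F becomes E → ; F E'
E → E ( becomes E' → ( E'
E → E , C becomes E' → , C E'
Add E' → ε

Productions for other non-terminals are unchanged:
  C → ( y
  F → ; ;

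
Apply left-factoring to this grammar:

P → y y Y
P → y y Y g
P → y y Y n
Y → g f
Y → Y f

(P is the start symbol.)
P → y y Y P'
P' → ε
P' → g
P' → n
Y → g f
Y → Y f

Left-factoring transforms A → αβ₁ | αβ₂ into A → αA' and A' → β₁ | β₂
(α is the longest common prefix among the alternatives). Repeat until
no nonterminal has two alternatives with a common prefix.

Round 1: P has alternatives sharing prefix 'y y Y'. Introduce P': P → y y Y P'
  Add: P' → ε
  Add: P' → g
  Add: P' → n

No remaining common prefixes — done.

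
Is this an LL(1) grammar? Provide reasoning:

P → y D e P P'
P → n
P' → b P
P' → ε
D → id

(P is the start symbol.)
Relevant sets:
  FOLLOW(P') = { $, 'b' }

For P:
  PREDICT(P → y D e P P') = { 'y' }
  PREDICT(P → n) = { 'n' }
For P':
  PREDICT(P' → b P) = { 'b' }
  PREDICT(P' → ε) = { $, 'b' }
D has a single production, so nothing to check there.

Conflict found: Predict set conflict for P': { 'b' }
The grammar is NOT LL(1).

Answer: No. Predict set conflict for P': { 'b' }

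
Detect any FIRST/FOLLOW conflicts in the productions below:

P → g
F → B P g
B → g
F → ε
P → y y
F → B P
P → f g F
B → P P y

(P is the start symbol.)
A FIRST/FOLLOW conflict occurs when a non-terminal N has a nullable alternative N → β (β ⇒* ε) and another alternative N → α with FIRST(α) ∩ FOLLOW(N) ≠ ∅: on such a lookahead the parser cannot decide between expanding α and letting N vanish via β.

Nullable non-terminals: F.
FIRST sets used below: FIRST(B) = { 'f', 'g', 'y' }

F: nullable alternative(s) F → ε; FOLLOW(F) = { $, 'f', 'g', 'y' }
  F → B P g: FIRST \ {ε} = { 'f', 'g', 'y' } — overlaps FOLLOW(F) on { 'f', 'g', 'y' }: CONFLICT
  F → ε: FIRST \ {ε} = { } — this is the only nullable alternative, skip
  F → B P: FIRST \ {ε} = { 'f', 'g', 'y' } — overlaps FOLLOW(F) on { 'f', 'g', 'y' }: CONFLICT

B, P have no nullable alternative, so no FIRST/FOLLOW check is needed there.

So the grammar has 2 FIRST/FOLLOW conflicts (marked CONFLICT above).

Answer: Yes. F → B P g with FOLLOW(F) on { 'f', 'g', 'y' }; F → B P with FOLLOW(F) on { 'f', 'g', 'y' }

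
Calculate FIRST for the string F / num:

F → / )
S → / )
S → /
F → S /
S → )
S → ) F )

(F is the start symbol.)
{ ')', '/' }

FIRST sets of the non-terminals involved (from the grammar, by fixed-point iteration):
  FIRST(F) = { ')', '/' }

To compute FIRST(F / num), process the symbols left to right:
Symbol F is a non-terminal. Add FIRST(F) \ {ε} = { ')', '/' }
F is not nullable (ε ∉ FIRST(F)), so stop here.
FIRST(F / num) = { ')', '/' }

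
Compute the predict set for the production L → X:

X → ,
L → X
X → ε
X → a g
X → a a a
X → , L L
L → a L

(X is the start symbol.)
{ $, ',', 'a' }

PREDICT(L → X) = (FIRST(RHS) \ {ε}) ∪ (FOLLOW(L) if ε ∈ FIRST(RHS), i.e. RHS ⇒* ε)
FIRST(X) = { ',', 'a', ε }
FIRST(X) = { ',', 'a', ε }
ε ∈ FIRST(X) (the right-hand side is nullable), so add FOLLOW(L) = { $, ',', 'a' }
PREDICT(L → X) = { $, ',', 'a' }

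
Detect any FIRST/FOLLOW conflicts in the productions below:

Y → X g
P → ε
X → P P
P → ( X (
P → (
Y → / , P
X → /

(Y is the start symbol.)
Yes. P → '(' X '(' with FOLLOW(P) on { '(' }; P → '(' with FOLLOW(P) on { '(' }

Nullable non-terminals: P, X.
FIRST sets used below: FIRST(P) = { '(', ε }

P: nullable alternative(s) P → ε; FOLLOW(P) = { $, '(', 'g' }
  P → ε: FIRST \ {ε} = { } — this is the only nullable alternative, skip
  P → ( X (: FIRST \ {ε} = { '(' } — overlaps FOLLOW(P) on { '(' }: CONFLICT
  P → (: FIRST \ {ε} = { '(' } — overlaps FOLLOW(P) on { '(' }: CONFLICT

X: nullable alternative(s) X → P P; FOLLOW(X) = { '(', 'g' }
  X → P P: FIRST \ {ε} = { '(' } — this is the only nullable alternative, skip
  X → /: FIRST \ {ε} = { '/' } — disjoint from FOLLOW(X)

Y has no nullable alternative, so no FIRST/FOLLOW check is needed there.

So the grammar has 2 FIRST/FOLLOW conflicts (marked CONFLICT above).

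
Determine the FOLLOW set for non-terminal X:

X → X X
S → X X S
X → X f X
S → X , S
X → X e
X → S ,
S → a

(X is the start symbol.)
{ $, ',', 'a', 'e', 'f' }

To compute FOLLOW(X), find every occurrence of X on a right-hand side N → α X β: add FIRST(β) \ {ε}, and if β is empty or nullable also add FOLLOW(N). Iterate to a fixed point.

X is the start symbol, so $ ∈ FOLLOW(X).
In X → X X: X is followed by X, add FIRST(X) \ {ε} = { 'a' }
In X → X X: X is at the end; this adds FOLLOW(X) to itself — nothing new
In S → X X S: X is followed by X S, add FIRST(X S) \ {ε} = { 'a' }
In S → X X S: X is followed by S, add FIRST(S) \ {ε} = { 'a' }
In X → X f X: X is followed by f X, add FIRST(f X) \ {ε} = { 'f' }
In X → X f X: X is at the end; this adds FOLLOW(X) to itself — nothing new
In S → X , S: X is followed by ',' S, add FIRST(',' S) \ {ε} = { ',' }
In X → X e: X is followed by e, add FIRST(e) \ {ε} = { 'e' }

Taking the union: FOLLOW(X) = { $, ',', 'a', 'e', 'f' }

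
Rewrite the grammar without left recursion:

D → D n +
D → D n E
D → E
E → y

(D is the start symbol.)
D → E D'
D' → n + D'
D' → n E D'
D' → ε
E → y

D is directly left-recursive. The standard transformation for
  A → A α₁ | ... | A α_m | β₁ | ... | β_n
is
  A  → β₁ A' | ... | β_n A'
  A' → α₁ A' | ... | α_m A' | ε

D → E becomes D → E D'
D → D n + becomes D' → n + D'
D → D n E becomes D' → n E D'
Add D' → ε

Productions for other non-terminals are unchanged:
  E → y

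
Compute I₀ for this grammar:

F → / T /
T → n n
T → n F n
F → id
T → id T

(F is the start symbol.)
{ [F → . / T /], [F → . id], [F' → . F] }

First, augment the grammar with F' → F
I₀ = CLOSURE({ [F' → . F] }):
  [F' → . F] has the dot before F: add [F → . / T /], [F → . id]
No further items can be added.

I₀ = { [F → . / T /], [F → . id], [F' → . F] }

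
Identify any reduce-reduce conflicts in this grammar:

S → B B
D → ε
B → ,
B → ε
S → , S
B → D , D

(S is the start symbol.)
A reduce-reduce conflict occurs when an LR(0) state has two complete items [A → α .] and [B → β .] — both call for a reduction, and with no lookahead the parser cannot choose between them.

Augment with S' → S and build the canonical LR(0) collection (I0 = CLOSURE({[S' → . S]}), then GOTO on every symbol after a dot until no new states appear). It has 10 states:
  I0: { [B → . ,], [B → . D , D], [B → .], [D → .], [S → . , S], [S → . B B], [S' → . S] }  — shift, 2 reduces
  I1: { [B → , .], [B → . ,], [B → . D , D], [B → .], [D → .], [S → , . S], [S → . , S], [S → . B B] }  — shift, 3 reduces
  I2: { [B → . ,], [B → . D , D], [B → .], [D → .], [S → B . B] }  — shift, 2 reduces
  I3: { [B → D . , D] }  — shift
  I4: { [S' → S .] }  — accept
  I5: { [B → D , . D], [D → .] }  — reduce
  I6: { [B → D , D .] }  — reduce
  I7: { [B → , .] }  — reduce
  I8: { [S → B B .] }  — reduce
  I9: { [S → , S .] }  — reduce

I0 contains complete items [B → .], [D → .] — reduce-reduce conflict.
I1 contains complete items [B → .], [B → , .], [D → .] — reduce-reduce conflict.
I2 contains complete items [B → .], [D → .] — reduce-reduce conflict.

Answer: Yes — I0: [B → .] vs [D → .]; I1: [B → .] vs [B → , .]; I2: [B → .] vs [D → .]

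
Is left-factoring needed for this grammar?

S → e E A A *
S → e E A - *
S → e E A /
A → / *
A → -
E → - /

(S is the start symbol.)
Left-factoring is needed when two productions for the same non-terminal
share a common prefix on the right-hand side.

Productions for S:
  S → e E A A *
  S → e E A - *
  S → e E A /
Productions for A:
  A → / *
  A → -

Found common prefix 'e E A' in productions for S

Answer: Yes, S has productions with common prefix 'e E A'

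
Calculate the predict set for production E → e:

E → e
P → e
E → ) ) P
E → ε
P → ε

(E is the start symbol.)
PREDICT(E → e) = (FIRST(RHS) \ {ε}) ∪ (FOLLOW(E) if ε ∈ FIRST(RHS), i.e. RHS ⇒* ε)
FIRST(e) = { 'e' }
ε ∉ FIRST(e), so FOLLOW(E) is not added.
PREDICT(E → e) = { 'e' }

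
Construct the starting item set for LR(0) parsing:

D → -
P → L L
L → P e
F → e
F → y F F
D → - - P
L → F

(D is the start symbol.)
{ [D → . - - P], [D → . -], [D' → . D] }

First, augment the grammar with D' → D
I₀ = CLOSURE({ [D' → . D] }):
  [D' → . D] has the dot before D: add [D → . -], [D → . - - P]
No further items can be added.

I₀ = { [D → . - - P], [D → . -], [D' → . D] }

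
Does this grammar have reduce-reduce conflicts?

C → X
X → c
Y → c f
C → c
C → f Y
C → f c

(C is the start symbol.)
Yes — I3: [C → c .] vs [X → c .]

Augment with C' → C and build the canonical LR(0) collection (I0 = CLOSURE({[C' → . C]}), then GOTO on every symbol after a dot until no new states appear). It has 8 states:
  I0: { [C → . X], [C → . c], [C → . f Y], [C → . f c], [C' → . C], [X → . c] }  — shift
  I1: { [C' → C .] }  — accept
  I2: { [C → X .] }  — reduce
  I3: { [C → c .], [X → c .] }  — 2 reduces
  I4: { [C → f . Y], [C → f . c], [Y → . c f] }  — shift
  I5: { [C → f Y .] }  — reduce
  I6: { [C → f c .], [Y → c . f] }  — shift, reduce
  I7: { [Y → c f .] }  — reduce

I3 contains complete items [C → c .], [X → c .] — reduce-reduce conflict.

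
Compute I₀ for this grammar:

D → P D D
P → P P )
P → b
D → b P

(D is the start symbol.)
First, augment the grammar with D' → D
I₀ = CLOSURE({ [D' → . D] }):
  [D' → . D] has the dot before D: add [D → . P D D], [D → . b P]
  [D → . P D D] has the dot before P: add [P → . P P )], [P → . b]
No further items can be added.

I₀ = { [D → . P D D], [D → . b P], [D' → . D], [P → . P P )], [P → . b] }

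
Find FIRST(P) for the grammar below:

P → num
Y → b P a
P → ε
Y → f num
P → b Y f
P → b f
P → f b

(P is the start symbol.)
To compute FIRST(P), examine every production with P on the left-hand side, reading each right-hand side left to right until a non-nullable symbol is reached.

From P → num:
  - num is a terminal: add 'num' and stop
From P → ε:
  - ε-production, so ε ∈ FIRST(P)
From P → b Y f:
  - b is a terminal: add 'b' and stop
From P → b f:
  - b is a terminal: add 'b' and stop
From P → f b:
  - f is a terminal: add 'f' and stop

Collecting: FIRST(P) = { 'b', 'f', 'num', ε }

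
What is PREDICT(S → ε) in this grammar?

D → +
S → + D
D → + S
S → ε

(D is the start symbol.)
{ $ }

PREDICT(S → ε) = (FIRST(RHS) \ {ε}) ∪ (FOLLOW(S) if ε ∈ FIRST(RHS), i.e. RHS ⇒* ε)
The right-hand side is ε (FIRST(ε) = { ε }), so the predict set is FOLLOW(S) = { $ }
PREDICT(S → ε) = { $ }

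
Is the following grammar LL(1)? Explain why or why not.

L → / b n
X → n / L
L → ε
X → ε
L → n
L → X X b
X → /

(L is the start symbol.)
Relevant sets:
  FIRST(X) = { '/', 'n', ε }
  FOLLOW(L) = { $, '/', 'b', 'n' }
  FOLLOW(X) = { '/', 'b', 'n' }

For L:
  PREDICT(L → '/' b n) = { '/' }
  PREDICT(L → ε) = { $, '/', 'b', 'n' }
  PREDICT(L → n) = { 'n' }
  PREDICT(L → X X b) = { '/', 'b', 'n' }
For X:
  PREDICT(X → n '/' L) = { 'n' }
  PREDICT(X → ε) = { '/', 'b', 'n' }
  PREDICT(X → '/') = { '/' }

Conflict found: Predict set conflict for L: { '/' }
The grammar is NOT LL(1).

Answer: No. Predict set conflict for L: { '/' }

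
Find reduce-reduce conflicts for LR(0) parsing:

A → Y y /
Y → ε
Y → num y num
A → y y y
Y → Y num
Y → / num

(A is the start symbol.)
A reduce-reduce conflict occurs when an LR(0) state has two complete items [A → α .] and [B → β .] — both call for a reduction, and with no lookahead the parser cannot choose between them.

Augment with A' → A and build the canonical LR(0) collection (I0 = CLOSURE({[A' → . A]}), then GOTO on every symbol after a dot until no new states appear). It has 14 states:
  I0: { [A → . Y y /], [A → . y y y], [A' → . A], [Y → . / num], [Y → . Y num], [Y → . num y num], [Y → .] }  — shift, reduce
  I1: { [Y → / . num] }  — shift
  I2: { [A' → A .] }  — accept
  I3: { [A → Y . y /], [Y → Y . num] }  — shift
  I4: { [Y → num . y num] }  — shift
  I5: { [A → y . y y] }  — shift
  I6: { [A → y y . y] }  — shift
  I7: { [A → y y y .] }  — reduce
  I8: { [Y → num y . num] }  — shift
  I9: { [Y → num y num .] }  — reduce
  I10: { [Y → Y num .] }  — reduce
  I11: { [A → Y y . /] }  — shift
  I12: { [A → Y y / .] }  — reduce
  I13: { [Y → / num .] }  — reduce

No state contains more than one complete item.

Answer: No reduce-reduce conflicts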